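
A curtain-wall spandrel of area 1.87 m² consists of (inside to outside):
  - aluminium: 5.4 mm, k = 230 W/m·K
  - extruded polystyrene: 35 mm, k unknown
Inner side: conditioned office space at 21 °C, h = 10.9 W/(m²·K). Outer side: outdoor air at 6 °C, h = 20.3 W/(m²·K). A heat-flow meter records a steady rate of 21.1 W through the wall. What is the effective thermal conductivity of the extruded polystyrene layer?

Using the resistance-network approach (series):
R_inner film = 1/(h_i·A) = 1/(10.9×1.87) = 0.04906 K/W
R_aluminium = L/(kA) = 0.0054/(230×1.87) = 1.256×10^-5 K/W
R_outer film = 1/(h_o·A) = 1/(20.3×1.87) = 0.02634 K/W
Sum of known resistances R_other = 0.07542 K/W
Total R = ΔT/Q = 15/21.1 = 0.7109 K/W
R_extruded polystyrene = R_total − R_other = 0.6355 K/W
k = L/(R·A) = 0.035/(0.6355×1.87)

k ≈ 0.0295 W/(m·K)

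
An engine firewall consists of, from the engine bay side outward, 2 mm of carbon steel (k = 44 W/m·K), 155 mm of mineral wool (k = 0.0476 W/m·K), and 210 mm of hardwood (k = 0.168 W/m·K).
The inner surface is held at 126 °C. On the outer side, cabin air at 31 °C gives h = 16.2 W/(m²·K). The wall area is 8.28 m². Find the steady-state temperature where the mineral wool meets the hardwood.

T ≈ 58.3 °C

Thermal resistances in series:
R_carbon steel = L/(kA) = 0.002/(44×8.28) = 5.49×10^-6 K/W
R_mineral wool = L/(kA) = 0.155/(0.0476×8.28) = 0.3933 K/W
R_hardwood = L/(kA) = 0.21/(0.168×8.28) = 0.151 K/W
R_outer film = 1/(h_o·A) = 1/(16.2×8.28) = 0.007455 K/W
R_total = 0.5517 K/W;  Q = ΔT/R_total = 95/0.5517 = 172.2 W
T_interface = T_inner − Q·ΣR(inner→interface) = 126 − 172×0.3933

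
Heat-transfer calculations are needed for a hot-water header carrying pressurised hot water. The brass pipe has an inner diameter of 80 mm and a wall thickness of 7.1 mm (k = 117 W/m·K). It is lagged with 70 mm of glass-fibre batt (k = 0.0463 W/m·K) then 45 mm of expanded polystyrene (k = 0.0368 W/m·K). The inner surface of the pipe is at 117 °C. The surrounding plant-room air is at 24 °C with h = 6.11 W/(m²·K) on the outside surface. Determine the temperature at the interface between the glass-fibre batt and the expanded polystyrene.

T ≈ 55 °C

Treating each annulus and film as a series resistance:
R_brass pipe wall = ln(47.1/40)/(2π×117×1) = 2.223×10^-4 K/W
R_glass-fibre batt = ln(117.1/47.1)/(2π×0.0463×1) = 3.131 K/W
R_expanded polystyrene = ln(162.1/117.1)/(2π×0.0368×1) = 1.406 K/W
R_outer film = 1/(h_o·2πr_oL) = 1/(6.11×2π×0.1621×1) = 0.1607 K/W
R_total = 4.698 K/W
Q = ΔT/R_total = 93/4.698
Q = 19.8 W/m
T_interface = T_inner − Q·ΣR(inner→interface) = 117 − 19.8×3.131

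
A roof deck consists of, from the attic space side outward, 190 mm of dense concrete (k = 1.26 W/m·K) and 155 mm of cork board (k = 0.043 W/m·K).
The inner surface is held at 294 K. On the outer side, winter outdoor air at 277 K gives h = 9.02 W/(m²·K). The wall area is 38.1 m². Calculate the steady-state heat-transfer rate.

Thermal resistances in series:
R_dense concrete = L/(kA) = 0.19/(1.26×38.1) = 0.003958 K/W
R_cork board = L/(kA) = 0.155/(0.043×38.1) = 0.09461 K/W
R_outer film = 1/(h_o·A) = 1/(9.02×38.1) = 0.00291 K/W
R_total = 0.1015 K/W
Q = ΔT / R_total = 17 / 0.1015

Q ≈ 168 W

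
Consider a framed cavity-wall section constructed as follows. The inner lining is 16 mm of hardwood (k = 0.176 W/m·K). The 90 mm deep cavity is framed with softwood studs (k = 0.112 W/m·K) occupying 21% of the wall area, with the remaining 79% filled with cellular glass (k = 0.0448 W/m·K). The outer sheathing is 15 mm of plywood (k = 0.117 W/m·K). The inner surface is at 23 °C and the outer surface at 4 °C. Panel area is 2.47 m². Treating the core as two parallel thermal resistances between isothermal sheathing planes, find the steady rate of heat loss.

Sheathing layers in series; stud and cavity paths in parallel between them.
R_inner = 0.016/(0.176×2.47) = 0.03681 K/W
R_stud  = 0.09/(0.112×0.21×2.47) = 1.549 K/W
R_cav   = 0.09/(0.0448×0.79×2.47) = 1.03 K/W
1/R_core = 1/R_stud + 1/R_cav → R_core = 0.6185 K/W
R_outer = 0.015/(0.117×2.47) = 0.0519 K/W
R_total = 0.7072 K/W
Q = ΔT/R_total = 19/0.7072

Q ≈ 26.9 W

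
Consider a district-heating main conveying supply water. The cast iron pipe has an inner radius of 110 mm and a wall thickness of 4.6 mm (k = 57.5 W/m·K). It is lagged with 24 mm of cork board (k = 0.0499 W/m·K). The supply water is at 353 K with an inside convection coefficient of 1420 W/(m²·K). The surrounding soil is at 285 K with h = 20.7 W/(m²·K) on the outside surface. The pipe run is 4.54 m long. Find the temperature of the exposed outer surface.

T ≈ 291 K

Per-layer cylindrical resistances, series-summed:
R_inner film = 1/(h_i·2πr₁L) = 1/(1420×2π×0.11×4.54) = 2.244×10^-4 K/W
R_cast iron pipe wall = ln(114.6/110)/(2π×57.5×4.54) = 2.498×10^-5 K/W
R_cork board = ln(138.6/114.6)/(2π×0.0499×4.54) = 0.1336 K/W
R_outer film = 1/(h_o·2πr_oL) = 1/(20.7×2π×0.1386×4.54) = 0.01222 K/W
R_total = 0.146 K/W
Q = ΔT/R_total = 68/0.146
Q = 466 W
T_interface = T_inner − Q·ΣR(inner→interface) = 353 − 466×0.1338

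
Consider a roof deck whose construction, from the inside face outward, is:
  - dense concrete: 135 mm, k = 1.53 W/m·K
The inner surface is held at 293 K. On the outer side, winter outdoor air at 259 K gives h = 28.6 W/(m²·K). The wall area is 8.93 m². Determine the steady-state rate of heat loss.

Treating each layer as a thermal resistance in series:
R_dense concrete = L/(kA) = 0.135/(1.53×8.93) = 0.009881 K/W
R_outer film = 1/(h_o·A) = 1/(28.6×8.93) = 0.003915 K/W
R_total = 0.0138 K/W
Q = ΔT / R_total = 34 / 0.0138

Q ≈ 2460 W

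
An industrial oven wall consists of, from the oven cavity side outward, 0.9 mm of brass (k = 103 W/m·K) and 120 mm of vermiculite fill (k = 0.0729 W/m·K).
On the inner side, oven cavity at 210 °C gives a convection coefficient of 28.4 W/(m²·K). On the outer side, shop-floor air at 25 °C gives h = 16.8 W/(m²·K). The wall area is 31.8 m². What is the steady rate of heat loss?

Q ≈ 3380 W

Treating each layer as a thermal resistance in series:
R_inner film = 1/(h_i·A) = 1/(28.4×31.8) = 0.001107 K/W
R_brass = L/(kA) = 0.0009/(103×31.8) = 2.748×10^-7 K/W
R_vermiculite fill = L/(kA) = 0.12/(0.0729×31.8) = 0.05176 K/W
R_outer film = 1/(h_o·A) = 1/(16.8×31.8) = 0.001872 K/W
R_total = 0.05474 K/W
Q = ΔT / R_total = 185 / 0.05474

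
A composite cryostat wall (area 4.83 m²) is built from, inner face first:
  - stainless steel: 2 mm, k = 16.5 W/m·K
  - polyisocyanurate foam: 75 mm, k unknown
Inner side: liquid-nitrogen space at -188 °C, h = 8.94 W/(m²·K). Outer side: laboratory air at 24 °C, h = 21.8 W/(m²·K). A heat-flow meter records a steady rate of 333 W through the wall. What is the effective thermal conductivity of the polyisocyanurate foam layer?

k ≈ 0.0257 W/(m·K)

Treating each layer as a thermal resistance in series:
R_inner film = 1/(h_i·A) = 1/(8.94×4.83) = 0.02316 K/W
R_stainless steel = L/(kA) = 0.002/(16.5×4.83) = 2.51×10^-5 K/W
R_outer film = 1/(h_o·A) = 1/(21.8×4.83) = 0.009497 K/W
Sum of known resistances R_other = 0.03268 K/W
Total R = ΔT/Q = 212/333 = 0.6366 K/W
R_polyisocyanurate foam = R_total − R_other = 0.604 K/W
k = L/(R·A) = 0.075/(0.604×4.83)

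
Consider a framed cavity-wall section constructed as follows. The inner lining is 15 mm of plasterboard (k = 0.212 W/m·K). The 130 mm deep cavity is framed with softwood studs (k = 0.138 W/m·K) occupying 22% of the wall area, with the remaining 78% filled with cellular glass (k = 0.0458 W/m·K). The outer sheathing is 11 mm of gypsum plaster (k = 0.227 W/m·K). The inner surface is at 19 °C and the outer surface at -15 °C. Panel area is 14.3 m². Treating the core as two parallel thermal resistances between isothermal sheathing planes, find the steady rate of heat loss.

Q ≈ 233 W

Sheathing layers in series; stud and cavity paths in parallel between them.
R_inner = 0.015/(0.212×14.3) = 0.004948 K/W
R_stud  = 0.13/(0.138×0.22×14.3) = 0.2994 K/W
R_cav   = 0.13/(0.0458×0.78×14.3) = 0.2545 K/W
1/R_core = 1/R_stud + 1/R_cav → R_core = 0.1376 K/W
R_outer = 0.011/(0.227×14.3) = 0.003389 K/W
R_total = 0.1459 K/W
Q = ΔT/R_total = 34/0.1459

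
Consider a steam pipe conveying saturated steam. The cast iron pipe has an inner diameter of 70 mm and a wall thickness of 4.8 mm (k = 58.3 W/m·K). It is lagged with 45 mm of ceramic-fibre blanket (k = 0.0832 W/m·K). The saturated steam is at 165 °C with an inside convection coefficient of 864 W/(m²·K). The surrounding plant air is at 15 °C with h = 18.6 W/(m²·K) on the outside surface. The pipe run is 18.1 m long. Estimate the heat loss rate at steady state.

Q ≈ 1750 W

Radial resistances (cylindrical: R_cond = ln(r_o/r_i)/(2πkL), R_conv = 1/(h·2πrL)):
R_inner film = 1/(h_i·2πr₁L) = 1/(864×2π×0.035×18.1) = 2.908×10^-4 K/W
R_cast iron pipe wall = ln(39.8/35)/(2π×58.3×18.1) = 1.938×10^-5 K/W
R_ceramic-fibre blanket = ln(84.8/39.8)/(2π×0.0832×18.1) = 0.07994 K/W
R_outer film = 1/(h_o·2πr_oL) = 1/(18.6×2π×0.0848×18.1) = 0.005575 K/W
R_total = 0.08583 K/W
Q = ΔT/R_total = 150/0.08583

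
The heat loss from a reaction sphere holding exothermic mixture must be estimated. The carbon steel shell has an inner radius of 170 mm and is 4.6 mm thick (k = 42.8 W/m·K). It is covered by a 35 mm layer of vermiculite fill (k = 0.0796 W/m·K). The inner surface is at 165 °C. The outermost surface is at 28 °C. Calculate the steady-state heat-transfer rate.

Q ≈ 143 W

Spherical conduction: R = (1/r_in − 1/r_out)/(4πk) per layer; series-sum.
R_carbon steel shell = (1/0.17 − 1/0.1746)/(4π×42.8) = 2.881×10^-4 K/W
R_vermiculite fill = (1/0.1746 − 1/0.2096)/(4π×0.0796) = 0.9561 K/W
R_total = 0.9564 K/W
Q = ΔT/R_total = 137/0.9564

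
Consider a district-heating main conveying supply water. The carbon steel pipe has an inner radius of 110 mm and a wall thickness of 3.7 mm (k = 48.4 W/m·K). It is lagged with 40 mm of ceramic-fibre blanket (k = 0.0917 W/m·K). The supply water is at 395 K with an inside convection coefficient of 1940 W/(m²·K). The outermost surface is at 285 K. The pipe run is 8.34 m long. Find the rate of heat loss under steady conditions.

Q ≈ 1750 W

For a radial system each layer contributes R = ln(r_out/r_in)/(2πkL); films add R = 1/(hA).
R_inner film = 1/(h_i·2πr₁L) = 1/(1940×2π×0.11×8.34) = 8.943×10^-5 K/W
R_carbon steel pipe wall = ln(113.7/110)/(2π×48.4×8.34) = 1.304×10^-5 K/W
R_ceramic-fibre blanket = ln(153.7/113.7)/(2π×0.0917×8.34) = 0.06273 K/W
R_total = 0.06283 K/W
Q = ΔT/R_total = 110/0.06283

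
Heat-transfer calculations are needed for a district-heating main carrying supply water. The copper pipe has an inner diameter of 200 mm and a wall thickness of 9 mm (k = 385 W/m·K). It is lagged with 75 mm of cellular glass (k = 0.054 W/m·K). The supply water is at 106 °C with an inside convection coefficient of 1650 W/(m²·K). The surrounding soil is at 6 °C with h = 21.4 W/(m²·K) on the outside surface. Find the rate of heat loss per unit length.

q′ ≈ 63.1 W/m

Radial resistances (cylindrical: R_cond = ln(r_o/r_i)/(2πkL), R_conv = 1/(h·2πrL)):
R_inner film = 1/(h_i·2πr₁L) = 1/(1650×2π×0.1×1) = 9.646×10^-4 K/W
R_copper pipe wall = ln(109/100)/(2π×385×1) = 3.562×10^-5 K/W
R_cellular glass = ln(184/109)/(2π×0.054×1) = 1.543 K/W
R_outer film = 1/(h_o·2πr_oL) = 1/(21.4×2π×0.184×1) = 0.04042 K/W
R_total = 1.585 K/W
Q = ΔT/R_total = 100/1.585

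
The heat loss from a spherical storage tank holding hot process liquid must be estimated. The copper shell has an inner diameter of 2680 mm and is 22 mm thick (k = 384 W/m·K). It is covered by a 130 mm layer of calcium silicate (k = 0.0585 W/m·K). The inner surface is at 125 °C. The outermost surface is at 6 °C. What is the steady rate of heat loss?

Q ≈ 1370 W

For a spherical shell R = (1/r₁ − 1/r₂)/(4πk); film R = 1/(h·4πr²). In series:
R_copper shell = (1/1.34 − 1/1.362)/(4π×384) = 2.498×10^-6 K/W
R_calcium silicate = (1/1.362 − 1/1.492)/(4π×0.0585) = 0.08702 K/W
R_total = 0.08703 K/W
Q = ΔT/R_total = 119/0.08703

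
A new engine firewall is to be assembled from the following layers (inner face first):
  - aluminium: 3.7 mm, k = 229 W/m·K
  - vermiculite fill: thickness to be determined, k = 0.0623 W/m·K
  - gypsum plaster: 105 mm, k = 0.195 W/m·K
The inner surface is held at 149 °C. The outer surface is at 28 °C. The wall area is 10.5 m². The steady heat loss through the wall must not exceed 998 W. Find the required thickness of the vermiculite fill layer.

Using the resistance-network approach (series):
R_aluminium = L/(kA) = 0.0037/(229×10.5) = 1.539×10^-6 K/W
R_gypsum plaster = L/(kA) = 0.105/(0.195×10.5) = 0.05128 K/W
Sum of the known resistances R_other = 0.05128 K/W
Required total resistance R_tot = ΔT/Q_allow = 121/998 = 0.1212 K/W
R_vermiculite fill = R_tot − R_other = 0.06996 K/W
L = R·k·A = 0.06996×0.0623×10.5

L ≈ 45.8 mm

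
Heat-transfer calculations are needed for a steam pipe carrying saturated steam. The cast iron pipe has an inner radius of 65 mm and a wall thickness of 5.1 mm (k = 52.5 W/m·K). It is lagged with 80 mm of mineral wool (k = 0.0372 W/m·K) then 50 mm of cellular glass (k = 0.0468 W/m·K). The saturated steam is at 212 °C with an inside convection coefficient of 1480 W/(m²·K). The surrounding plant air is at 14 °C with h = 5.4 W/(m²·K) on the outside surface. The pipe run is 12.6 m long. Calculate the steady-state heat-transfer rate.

Q ≈ 569 W

Radial resistances (cylindrical: R_cond = ln(r_o/r_i)/(2πkL), R_conv = 1/(h·2πrL)):
R_inner film = 1/(h_i·2πr₁L) = 1/(1480×2π×0.065×12.6) = 1.313×10^-4 K/W
R_cast iron pipe wall = ln(70.1/65)/(2π×52.5×12.6) = 1.817×10^-5 K/W
R_mineral wool = ln(150.1/70.1)/(2π×0.0372×12.6) = 0.2585 K/W
R_cellular glass = ln(200.1/150.1)/(2π×0.0468×12.6) = 0.0776 K/W
R_outer film = 1/(h_o·2πr_oL) = 1/(5.4×2π×0.2001×12.6) = 0.01169 K/W
R_total = 0.348 K/W
Q = ΔT/R_total = 198/0.348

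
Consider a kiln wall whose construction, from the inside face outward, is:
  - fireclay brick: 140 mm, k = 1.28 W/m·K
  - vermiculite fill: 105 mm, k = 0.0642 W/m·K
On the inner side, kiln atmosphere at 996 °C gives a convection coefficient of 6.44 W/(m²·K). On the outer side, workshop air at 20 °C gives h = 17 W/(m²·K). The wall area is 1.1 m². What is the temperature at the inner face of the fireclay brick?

T ≈ 919 °C

Treating each layer as a thermal resistance in series:
R_inner film = 1/(h_i·A) = 1/(6.44×1.1) = 0.1412 K/W
R_fireclay brick = L/(kA) = 0.14/(1.28×1.1) = 0.09943 K/W
R_vermiculite fill = L/(kA) = 0.105/(0.0642×1.1) = 1.487 K/W
R_outer film = 1/(h_o·A) = 1/(17×1.1) = 0.05348 K/W
R_total = 1.781 K/W;  Q = ΔT/R_total = 976/1.781 = 548 W
T_interface = T_inner − Q·ΣR(inner→interface) = 996 − 548×0.1412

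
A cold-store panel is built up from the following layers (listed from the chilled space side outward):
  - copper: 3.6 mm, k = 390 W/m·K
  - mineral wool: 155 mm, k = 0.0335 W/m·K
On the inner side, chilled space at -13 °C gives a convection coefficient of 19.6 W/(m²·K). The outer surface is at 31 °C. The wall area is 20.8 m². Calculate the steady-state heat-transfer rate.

Series thermal resistances:
R_inner film = 1/(h_i·A) = 1/(19.6×20.8) = 0.002453 K/W
R_copper = L/(kA) = 0.0036/(390×20.8) = 4.438×10^-7 K/W
R_mineral wool = L/(kA) = 0.155/(0.0335×20.8) = 0.2224 K/W
R_total = 0.2249 K/W
Q = ΔT / R_total = 44 / 0.2249

Q ≈ 196 W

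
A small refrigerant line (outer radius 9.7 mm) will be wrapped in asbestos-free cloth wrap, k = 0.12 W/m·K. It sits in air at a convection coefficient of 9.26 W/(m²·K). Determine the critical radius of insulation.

For a cylinder r_cr = k/h = 0.12/9.26
r_cr = 13 mm; since the bare radius (9.7 mm) is below r_cr, adding a thin layer of insulation will *increase* heat loss.

r_cr ≈ 13 mm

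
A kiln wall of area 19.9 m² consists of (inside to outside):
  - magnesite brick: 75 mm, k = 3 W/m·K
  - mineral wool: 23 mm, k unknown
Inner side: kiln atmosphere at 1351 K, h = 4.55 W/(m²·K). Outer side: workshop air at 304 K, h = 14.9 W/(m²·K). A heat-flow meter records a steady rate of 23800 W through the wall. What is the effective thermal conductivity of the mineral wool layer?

k ≈ 0.0408 W/(m·K)

Treating each layer as a thermal resistance in series:
R_inner film = 1/(h_i·A) = 1/(4.55×19.9) = 0.01104 K/W
R_magnesite brick = L/(kA) = 0.075/(3×19.9) = 0.001256 K/W
R_outer film = 1/(h_o·A) = 1/(14.9×19.9) = 0.003373 K/W
Sum of known resistances R_other = 0.01567 K/W
Total R = ΔT/Q = 1047/23800 = 0.04399 K/W
R_mineral wool = R_total − R_other = 0.02832 K/W
k = L/(R·A) = 0.023/(0.02832×19.9)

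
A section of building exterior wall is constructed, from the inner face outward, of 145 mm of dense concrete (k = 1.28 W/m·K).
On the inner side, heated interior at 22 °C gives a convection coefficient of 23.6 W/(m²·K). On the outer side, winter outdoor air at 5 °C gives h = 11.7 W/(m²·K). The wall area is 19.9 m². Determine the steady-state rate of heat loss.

Q ≈ 1400 W

Series thermal resistances:
R_inner film = 1/(h_i·A) = 1/(23.6×19.9) = 0.002129 K/W
R_dense concrete = L/(kA) = 0.145/(1.28×19.9) = 0.005693 K/W
R_outer film = 1/(h_o·A) = 1/(11.7×19.9) = 0.004295 K/W
R_total = 0.01212 K/W
Q = ΔT / R_total = 17 / 0.01212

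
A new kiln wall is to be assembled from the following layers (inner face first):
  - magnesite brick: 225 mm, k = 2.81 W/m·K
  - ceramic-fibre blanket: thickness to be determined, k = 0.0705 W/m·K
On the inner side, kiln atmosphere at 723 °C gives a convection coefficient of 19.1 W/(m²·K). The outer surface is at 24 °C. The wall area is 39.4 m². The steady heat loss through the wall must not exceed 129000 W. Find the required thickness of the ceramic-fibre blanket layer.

L ≈ 5.72 mm

Thermal resistances in series:
R_inner film = 1/(h_i·A) = 1/(19.1×39.4) = 0.001329 K/W
R_magnesite brick = L/(kA) = 0.225/(2.81×39.4) = 0.002032 K/W
Sum of the known resistances R_other = 0.003361 K/W
Required total resistance R_tot = ΔT/Q_allow = 699/129000 = 0.005419 K/W
R_ceramic-fibre blanket = R_tot − R_other = 0.002058 K/W
L = R·k·A = 0.002058×0.0705×39.4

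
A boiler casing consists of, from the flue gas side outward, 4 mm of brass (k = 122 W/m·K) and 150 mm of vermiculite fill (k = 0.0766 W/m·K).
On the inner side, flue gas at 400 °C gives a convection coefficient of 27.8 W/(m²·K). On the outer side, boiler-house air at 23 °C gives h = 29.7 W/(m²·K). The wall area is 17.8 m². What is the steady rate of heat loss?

Thermal resistances in series:
R_inner film = 1/(h_i·A) = 1/(27.8×17.8) = 0.002021 K/W
R_brass = L/(kA) = 0.004/(122×17.8) = 1.842×10^-6 K/W
R_vermiculite fill = L/(kA) = 0.15/(0.0766×17.8) = 0.11 K/W
R_outer film = 1/(h_o·A) = 1/(29.7×17.8) = 0.001892 K/W
R_total = 0.1139 K/W
Q = ΔT / R_total = 377 / 0.1139

Q ≈ 3310 W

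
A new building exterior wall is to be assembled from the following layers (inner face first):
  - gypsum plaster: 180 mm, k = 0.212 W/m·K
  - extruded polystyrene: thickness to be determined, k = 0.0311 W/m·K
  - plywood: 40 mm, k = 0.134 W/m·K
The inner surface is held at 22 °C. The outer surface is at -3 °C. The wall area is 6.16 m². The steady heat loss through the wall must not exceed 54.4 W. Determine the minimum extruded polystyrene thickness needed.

L ≈ 52.4 mm

Treating each layer as a thermal resistance in series:
R_gypsum plaster = L/(kA) = 0.18/(0.212×6.16) = 0.1378 K/W
R_plywood = L/(kA) = 0.04/(0.134×6.16) = 0.04846 K/W
Sum of the known resistances R_other = 0.1863 K/W
Required total resistance R_tot = ΔT/Q_allow = 25/54.4 = 0.4596 K/W
R_extruded polystyrene = R_tot − R_other = 0.2733 K/W
L = R·k·A = 0.2733×0.0311×6.16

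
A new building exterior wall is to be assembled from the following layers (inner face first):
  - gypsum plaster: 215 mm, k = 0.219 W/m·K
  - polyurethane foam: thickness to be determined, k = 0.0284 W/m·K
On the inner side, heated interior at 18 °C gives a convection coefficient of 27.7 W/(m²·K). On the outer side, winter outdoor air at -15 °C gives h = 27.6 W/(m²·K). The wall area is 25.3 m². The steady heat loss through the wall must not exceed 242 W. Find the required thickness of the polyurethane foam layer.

Thermal resistances in series:
R_inner film = 1/(h_i·A) = 1/(27.7×25.3) = 0.001427 K/W
R_gypsum plaster = L/(kA) = 0.215/(0.219×25.3) = 0.0388 K/W
R_outer film = 1/(h_o·A) = 1/(27.6×25.3) = 0.001432 K/W
Sum of the known resistances R_other = 0.04166 K/W
Required total resistance R_tot = ΔT/Q_allow = 33/242 = 0.1364 K/W
R_polyurethane foam = R_tot − R_other = 0.0947 K/W
L = R·k·A = 0.0947×0.0284×25.3

L ≈ 68 mm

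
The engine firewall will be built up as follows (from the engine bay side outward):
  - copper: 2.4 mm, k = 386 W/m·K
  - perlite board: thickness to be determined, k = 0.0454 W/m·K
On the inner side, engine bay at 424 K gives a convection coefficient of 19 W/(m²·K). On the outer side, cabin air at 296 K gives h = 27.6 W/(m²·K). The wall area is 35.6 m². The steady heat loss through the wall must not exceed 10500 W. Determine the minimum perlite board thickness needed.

Thermal resistances in series:
R_inner film = 1/(h_i·A) = 1/(19×35.6) = 0.001478 K/W
R_copper = L/(kA) = 0.0024/(386×35.6) = 1.747×10^-7 K/W
R_outer film = 1/(h_o·A) = 1/(27.6×35.6) = 0.001018 K/W
Sum of the known resistances R_other = 0.002496 K/W
Required total resistance R_tot = ΔT/Q_allow = 128/10500 = 0.01219 K/W
R_perlite board = R_tot − R_other = 0.009694 K/W
L = R·k·A = 0.009694×0.0454×35.6

L ≈ 15.7 mm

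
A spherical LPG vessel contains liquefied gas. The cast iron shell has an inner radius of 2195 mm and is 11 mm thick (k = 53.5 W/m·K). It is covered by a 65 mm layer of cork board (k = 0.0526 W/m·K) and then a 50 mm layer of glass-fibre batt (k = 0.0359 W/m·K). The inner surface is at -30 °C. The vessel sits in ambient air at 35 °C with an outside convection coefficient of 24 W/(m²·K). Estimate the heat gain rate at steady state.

Q ≈ 1570 W

For a spherical shell R = (1/r₁ − 1/r₂)/(4πk); film R = 1/(h·4πr²). In series:
R_cast iron shell = (1/2.195 − 1/2.206)/(4π×53.5) = 3.379×10^-6 K/W
R_cork board = (1/2.206 − 1/2.271)/(4π×0.0526) = 0.01963 K/W
R_glass-fibre batt = (1/2.271 − 1/2.321)/(4π×0.0359) = 0.02103 K/W
R_outer film = 1/(h·4πr_o²) = 1/(24×4π×2.321²) = 6.155×10^-4 K/W
R_total = 0.04127 K/W
Q = ΔT/R_total = 65/0.04127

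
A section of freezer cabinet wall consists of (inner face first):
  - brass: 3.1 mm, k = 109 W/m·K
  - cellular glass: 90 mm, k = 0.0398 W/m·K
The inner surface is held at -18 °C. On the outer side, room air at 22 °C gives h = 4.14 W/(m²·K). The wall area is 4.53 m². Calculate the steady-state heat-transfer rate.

Q ≈ 72.4 W

Using the resistance-network approach (series):
R_brass = L/(kA) = 0.0031/(109×4.53) = 6.278×10^-6 K/W
R_cellular glass = L/(kA) = 0.09/(0.0398×4.53) = 0.4992 K/W
R_outer film = 1/(h_o·A) = 1/(4.14×4.53) = 0.05332 K/W
R_total = 0.5525 K/W
Q = ΔT / R_total = 40 / 0.5525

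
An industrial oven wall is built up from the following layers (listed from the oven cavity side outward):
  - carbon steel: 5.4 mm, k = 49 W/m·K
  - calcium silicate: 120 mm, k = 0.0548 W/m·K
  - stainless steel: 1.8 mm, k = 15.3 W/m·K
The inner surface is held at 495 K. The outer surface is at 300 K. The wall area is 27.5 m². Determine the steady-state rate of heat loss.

Q ≈ 2450 W

Thermal resistances in series:
R_carbon steel = L/(kA) = 0.0054/(49×27.5) = 4.007×10^-6 K/W
R_calcium silicate = L/(kA) = 0.12/(0.0548×27.5) = 0.07963 K/W
R_stainless steel = L/(kA) = 0.0018/(15.3×27.5) = 4.278×10^-6 K/W
R_total = 0.07964 K/W
Q = ΔT / R_total = 195 / 0.07964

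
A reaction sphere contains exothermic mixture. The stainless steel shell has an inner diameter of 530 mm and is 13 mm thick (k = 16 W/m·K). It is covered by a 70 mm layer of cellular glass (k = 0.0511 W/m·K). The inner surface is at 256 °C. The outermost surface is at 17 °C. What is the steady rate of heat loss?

Q ≈ 212 W

Each spherical layer contributes R = (1/r_i − 1/r_o)/(4πk):
R_stainless steel shell = (1/0.265 − 1/0.278)/(4π×16) = 8.777×10^-4 K/W
R_cellular glass = (1/0.278 − 1/0.348)/(4π×0.0511) = 1.127 K/W
R_total = 1.128 K/W
Q = ΔT/R_total = 239/1.128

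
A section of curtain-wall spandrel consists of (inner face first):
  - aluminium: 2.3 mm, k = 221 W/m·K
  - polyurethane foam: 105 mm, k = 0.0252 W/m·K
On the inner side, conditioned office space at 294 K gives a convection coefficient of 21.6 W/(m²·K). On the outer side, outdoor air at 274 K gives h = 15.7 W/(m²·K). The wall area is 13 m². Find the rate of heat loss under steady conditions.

Q ≈ 60.8 W

Using the resistance-network approach (series):
R_inner film = 1/(h_i·A) = 1/(21.6×13) = 0.003561 K/W
R_aluminium = L/(kA) = 0.0023/(221×13) = 8.006×10^-7 K/W
R_polyurethane foam = L/(kA) = 0.105/(0.0252×13) = 0.3205 K/W
R_outer film = 1/(h_o·A) = 1/(15.7×13) = 0.0049 K/W
R_total = 0.329 K/W
Q = ΔT / R_total = 20 / 0.329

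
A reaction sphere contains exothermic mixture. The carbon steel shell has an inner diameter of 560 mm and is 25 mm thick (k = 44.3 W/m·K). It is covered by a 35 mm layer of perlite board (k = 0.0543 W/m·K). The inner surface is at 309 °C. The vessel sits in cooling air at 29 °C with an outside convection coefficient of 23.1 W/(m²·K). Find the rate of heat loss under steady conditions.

For a spherical shell R = (1/r₁ − 1/r₂)/(4πk); film R = 1/(h·4πr²). In series:
R_carbon steel shell = (1/0.28 − 1/0.305)/(4π×44.3) = 5.259×10^-4 K/W
R_perlite board = (1/0.305 − 1/0.34)/(4π×0.0543) = 0.4946 K/W
R_outer film = 1/(h·4πr_o²) = 1/(23.1×4π×0.34²) = 0.0298 K/W
R_total = 0.525 K/W
Q = ΔT/R_total = 280/0.525

Q ≈ 533 W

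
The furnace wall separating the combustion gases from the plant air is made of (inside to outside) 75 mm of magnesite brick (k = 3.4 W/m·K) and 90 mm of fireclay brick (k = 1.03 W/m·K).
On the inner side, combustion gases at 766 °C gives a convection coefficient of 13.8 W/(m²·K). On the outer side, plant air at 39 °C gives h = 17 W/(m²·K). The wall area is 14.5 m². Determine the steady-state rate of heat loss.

Q ≈ 43800 W

Model the wall as resistances in series:
R_inner film = 1/(h_i·A) = 1/(13.8×14.5) = 0.004998 K/W
R_magnesite brick = L/(kA) = 0.075/(3.4×14.5) = 0.001521 K/W
R_fireclay brick = L/(kA) = 0.09/(1.03×14.5) = 0.006026 K/W
R_outer film = 1/(h_o·A) = 1/(17×14.5) = 0.004057 K/W
R_total = 0.0166 K/W
Q = ΔT / R_total = 727 / 0.0166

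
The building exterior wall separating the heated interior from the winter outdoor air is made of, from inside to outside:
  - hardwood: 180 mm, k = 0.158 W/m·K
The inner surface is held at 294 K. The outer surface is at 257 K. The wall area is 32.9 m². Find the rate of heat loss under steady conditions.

Q ≈ 1070 W

Series thermal resistances:
R_hardwood = L/(kA) = 0.18/(0.158×32.9) = 0.03463 K/W
R_total = 0.03463 K/W
Q = ΔT / R_total = 37 / 0.03463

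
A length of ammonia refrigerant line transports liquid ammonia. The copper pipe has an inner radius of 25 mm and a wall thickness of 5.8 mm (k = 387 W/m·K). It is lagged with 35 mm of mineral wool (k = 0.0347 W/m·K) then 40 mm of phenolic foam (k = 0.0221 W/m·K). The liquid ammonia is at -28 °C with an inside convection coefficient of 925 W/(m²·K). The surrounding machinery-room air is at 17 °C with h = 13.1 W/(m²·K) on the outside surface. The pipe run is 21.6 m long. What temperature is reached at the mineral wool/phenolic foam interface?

T ≈ -5.65 °C

Treating each annulus and film as a series resistance:
R_inner film = 1/(h_i·2πr₁L) = 1/(925×2π×0.025×21.6) = 3.186×10^-4 K/W
R_copper pipe wall = ln(30.8/25)/(2π×387×21.6) = 3.972×10^-6 K/W
R_mineral wool = ln(65.8/30.8)/(2π×0.0347×21.6) = 0.1612 K/W
R_phenolic foam = ln(105.8/65.8)/(2π×0.0221×21.6) = 0.1583 K/W
R_outer film = 1/(h_o·2πr_oL) = 1/(13.1×2π×0.1058×21.6) = 0.005316 K/W
R_total = 0.3252 K/W
Q = ΔT/R_total = 45/0.3252
Q = 138 W
T_interface = T_inner + Q·ΣR(inner→interface) = -28 + 138×0.1615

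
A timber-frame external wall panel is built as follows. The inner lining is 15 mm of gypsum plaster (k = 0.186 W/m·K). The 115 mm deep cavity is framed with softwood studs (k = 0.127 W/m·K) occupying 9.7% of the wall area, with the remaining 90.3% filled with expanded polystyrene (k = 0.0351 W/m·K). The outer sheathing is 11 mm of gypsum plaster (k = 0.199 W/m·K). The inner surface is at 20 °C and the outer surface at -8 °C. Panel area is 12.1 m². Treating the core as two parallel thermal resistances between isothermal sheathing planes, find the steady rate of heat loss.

Q ≈ 123 W

Sheathing layers in series; stud and cavity paths in parallel between them.
R_inner = 0.015/(0.186×12.1) = 0.006665 K/W
R_stud  = 0.115/(0.127×0.097×12.1) = 0.7715 K/W
R_cav   = 0.115/(0.0351×0.903×12.1) = 0.2999 K/W
1/R_core = 1/R_stud + 1/R_cav → R_core = 0.2159 K/W
R_outer = 0.011/(0.199×12.1) = 0.004568 K/W
R_total = 0.2272 K/W
Q = ΔT/R_total = 28/0.2272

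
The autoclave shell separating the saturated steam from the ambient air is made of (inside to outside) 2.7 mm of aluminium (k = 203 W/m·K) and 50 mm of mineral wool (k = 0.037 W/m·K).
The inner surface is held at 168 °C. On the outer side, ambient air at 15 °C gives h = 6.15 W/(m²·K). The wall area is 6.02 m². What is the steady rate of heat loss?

Q ≈ 608 W

Series thermal resistances:
R_aluminium = L/(kA) = 0.0027/(203×6.02) = 2.209×10^-6 K/W
R_mineral wool = L/(kA) = 0.05/(0.037×6.02) = 0.2245 K/W
R_outer film = 1/(h_o·A) = 1/(6.15×6.02) = 0.02701 K/W
R_total = 0.2515 K/W
Q = ΔT / R_total = 153 / 0.2515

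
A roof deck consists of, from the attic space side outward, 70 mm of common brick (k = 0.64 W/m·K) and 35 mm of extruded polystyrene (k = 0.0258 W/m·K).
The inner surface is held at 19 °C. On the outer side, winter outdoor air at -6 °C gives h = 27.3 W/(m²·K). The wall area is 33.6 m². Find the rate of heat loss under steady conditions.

Series thermal resistances:
R_common brick = L/(kA) = 0.07/(0.64×33.6) = 0.003255 K/W
R_extruded polystyrene = L/(kA) = 0.035/(0.0258×33.6) = 0.04037 K/W
R_outer film = 1/(h_o·A) = 1/(27.3×33.6) = 0.00109 K/W
R_total = 0.04472 K/W
Q = ΔT / R_total = 25 / 0.04472

Q ≈ 559 W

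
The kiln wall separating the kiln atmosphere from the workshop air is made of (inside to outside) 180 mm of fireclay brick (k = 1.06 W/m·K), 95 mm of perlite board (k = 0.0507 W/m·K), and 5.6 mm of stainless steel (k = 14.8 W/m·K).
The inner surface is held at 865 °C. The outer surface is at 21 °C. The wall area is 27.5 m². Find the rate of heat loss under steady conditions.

Thermal resistances in series:
R_fireclay brick = L/(kA) = 0.18/(1.06×27.5) = 0.006175 K/W
R_perlite board = L/(kA) = 0.095/(0.0507×27.5) = 0.06814 K/W
R_stainless steel = L/(kA) = 0.0056/(14.8×27.5) = 1.376×10^-5 K/W
R_total = 0.07433 K/W
Q = ΔT / R_total = 844 / 0.07433

Q ≈ 11400 W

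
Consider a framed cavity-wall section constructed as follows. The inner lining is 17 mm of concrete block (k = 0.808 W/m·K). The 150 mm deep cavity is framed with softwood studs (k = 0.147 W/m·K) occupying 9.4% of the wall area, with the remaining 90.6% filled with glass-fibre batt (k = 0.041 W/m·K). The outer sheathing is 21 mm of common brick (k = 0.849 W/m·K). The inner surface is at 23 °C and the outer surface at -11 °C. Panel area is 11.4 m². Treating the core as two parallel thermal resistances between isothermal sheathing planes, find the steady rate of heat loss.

Q ≈ 130 W

Sheathing layers in series; stud and cavity paths in parallel between them.
R_inner = 0.017/(0.808×11.4) = 0.001846 K/W
R_stud  = 0.15/(0.147×0.094×11.4) = 0.9522 K/W
R_cav   = 0.15/(0.041×0.906×11.4) = 0.3542 K/W
1/R_core = 1/R_stud + 1/R_cav → R_core = 0.2582 K/W
R_outer = 0.021/(0.849×11.4) = 0.00217 K/W
R_total = 0.2622 K/W
Q = ΔT/R_total = 34/0.2622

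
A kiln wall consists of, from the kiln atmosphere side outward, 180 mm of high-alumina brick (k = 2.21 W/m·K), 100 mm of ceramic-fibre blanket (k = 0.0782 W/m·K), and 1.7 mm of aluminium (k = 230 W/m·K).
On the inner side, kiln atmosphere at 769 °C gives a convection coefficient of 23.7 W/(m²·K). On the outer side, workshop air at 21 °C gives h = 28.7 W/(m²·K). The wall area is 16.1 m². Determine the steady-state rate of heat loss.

Thermal resistances in series:
R_inner film = 1/(h_i·A) = 1/(23.7×16.1) = 0.002621 K/W
R_high-alumina brick = L/(kA) = 0.18/(2.21×16.1) = 0.005059 K/W
R_ceramic-fibre blanket = L/(kA) = 0.1/(0.0782×16.1) = 0.07943 K/W
R_aluminium = L/(kA) = 0.0017/(230×16.1) = 4.591×10^-7 K/W
R_outer film = 1/(h_o·A) = 1/(28.7×16.1) = 0.002164 K/W
R_total = 0.08927 K/W
Q = ΔT / R_total = 748 / 0.08927

Q ≈ 8380 W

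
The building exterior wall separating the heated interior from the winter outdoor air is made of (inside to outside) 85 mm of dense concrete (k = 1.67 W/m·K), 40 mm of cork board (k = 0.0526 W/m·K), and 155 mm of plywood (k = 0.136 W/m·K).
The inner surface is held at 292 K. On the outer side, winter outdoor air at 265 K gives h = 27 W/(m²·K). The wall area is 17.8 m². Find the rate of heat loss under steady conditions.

Q ≈ 242 W

Using the resistance-network approach (series):
R_dense concrete = L/(kA) = 0.085/(1.67×17.8) = 0.002859 K/W
R_cork board = L/(kA) = 0.04/(0.0526×17.8) = 0.04272 K/W
R_plywood = L/(kA) = 0.155/(0.136×17.8) = 0.06403 K/W
R_outer film = 1/(h_o·A) = 1/(27×17.8) = 0.002081 K/W
R_total = 0.1117 K/W
Q = ΔT / R_total = 27 / 0.1117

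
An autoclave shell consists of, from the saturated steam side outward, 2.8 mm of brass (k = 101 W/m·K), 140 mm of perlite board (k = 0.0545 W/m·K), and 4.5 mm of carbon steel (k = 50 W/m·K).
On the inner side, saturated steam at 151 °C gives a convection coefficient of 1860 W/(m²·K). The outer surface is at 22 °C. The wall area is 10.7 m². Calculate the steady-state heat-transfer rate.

Q ≈ 537 W

Thermal resistances in series:
R_inner film = 1/(h_i·A) = 1/(1860×10.7) = 5.025×10^-5 K/W
R_brass = L/(kA) = 0.0028/(101×10.7) = 2.591×10^-6 K/W
R_perlite board = L/(kA) = 0.14/(0.0545×10.7) = 0.2401 K/W
R_carbon steel = L/(kA) = 0.0045/(50×10.7) = 8.411×10^-6 K/W
R_total = 0.2401 K/W
Q = ΔT / R_total = 129 / 0.2401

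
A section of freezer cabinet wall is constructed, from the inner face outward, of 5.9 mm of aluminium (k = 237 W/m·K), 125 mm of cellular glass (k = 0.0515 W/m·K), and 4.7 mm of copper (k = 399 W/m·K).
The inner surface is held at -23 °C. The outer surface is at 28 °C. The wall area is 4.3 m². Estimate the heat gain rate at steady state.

Q ≈ 90.4 W

Series thermal resistances:
R_aluminium = L/(kA) = 0.0059/(237×4.3) = 5.789×10^-6 K/W
R_cellular glass = L/(kA) = 0.125/(0.0515×4.3) = 0.5645 K/W
R_copper = L/(kA) = 0.0047/(399×4.3) = 2.739×10^-6 K/W
R_total = 0.5645 K/W
Q = ΔT / R_total = 51 / 0.5645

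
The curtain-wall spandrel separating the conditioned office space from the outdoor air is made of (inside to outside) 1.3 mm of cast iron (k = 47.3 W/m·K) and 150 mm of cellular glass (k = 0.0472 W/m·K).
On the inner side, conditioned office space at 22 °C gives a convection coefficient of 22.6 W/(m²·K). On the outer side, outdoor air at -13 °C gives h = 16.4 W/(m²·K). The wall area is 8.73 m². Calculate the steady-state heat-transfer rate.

Q ≈ 93.1 W

Thermal resistances in series:
R_inner film = 1/(h_i·A) = 1/(22.6×8.73) = 0.005068 K/W
R_cast iron = L/(kA) = 0.0013/(47.3×8.73) = 3.148×10^-6 K/W
R_cellular glass = L/(kA) = 0.15/(0.0472×8.73) = 0.364 K/W
R_outer film = 1/(h_o·A) = 1/(16.4×8.73) = 0.006985 K/W
R_total = 0.3761 K/W
Q = ΔT / R_total = 35 / 0.3761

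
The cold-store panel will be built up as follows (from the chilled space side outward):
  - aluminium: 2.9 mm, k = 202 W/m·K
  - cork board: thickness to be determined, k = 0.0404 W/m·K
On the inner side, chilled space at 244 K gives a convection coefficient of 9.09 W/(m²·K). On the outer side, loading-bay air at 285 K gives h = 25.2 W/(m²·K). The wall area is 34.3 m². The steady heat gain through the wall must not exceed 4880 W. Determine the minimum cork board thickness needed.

Model the wall as resistances in series:
R_inner film = 1/(h_i·A) = 1/(9.09×34.3) = 0.003207 K/W
R_aluminium = L/(kA) = 0.0029/(202×34.3) = 4.186×10^-7 K/W
R_outer film = 1/(h_o·A) = 1/(25.2×34.3) = 0.001157 K/W
Sum of the known resistances R_other = 0.004365 K/W
Required total resistance R_tot = ΔT/Q_allow = 41/4880 = 0.008402 K/W
R_cork board = R_tot − R_other = 0.004037 K/W
L = R·k·A = 0.004037×0.0404×34.3

L ≈ 5.59 mm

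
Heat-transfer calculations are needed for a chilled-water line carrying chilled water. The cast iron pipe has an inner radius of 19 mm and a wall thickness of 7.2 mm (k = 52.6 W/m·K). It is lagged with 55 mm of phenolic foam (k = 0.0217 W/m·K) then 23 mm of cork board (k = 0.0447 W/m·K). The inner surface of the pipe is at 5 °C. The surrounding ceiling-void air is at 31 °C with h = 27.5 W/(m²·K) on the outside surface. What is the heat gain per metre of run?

q′ ≈ 2.81 W/m

Cylindrical conduction, so R = ln(r₂/r₁)/(2πkL) per layer, in series:
R_cast iron pipe wall = ln(26.2/19)/(2π×52.6×1) = 9.722×10^-4 K/W
R_phenolic foam = ln(81.2/26.2)/(2π×0.0217×1) = 8.296 K/W
R_cork board = ln(104.2/81.2)/(2π×0.0447×1) = 0.888 K/W
R_outer film = 1/(h_o·2πr_oL) = 1/(27.5×2π×0.1042×1) = 0.05554 K/W
R_total = 9.241 K/W
Q = ΔT/R_total = 26/9.241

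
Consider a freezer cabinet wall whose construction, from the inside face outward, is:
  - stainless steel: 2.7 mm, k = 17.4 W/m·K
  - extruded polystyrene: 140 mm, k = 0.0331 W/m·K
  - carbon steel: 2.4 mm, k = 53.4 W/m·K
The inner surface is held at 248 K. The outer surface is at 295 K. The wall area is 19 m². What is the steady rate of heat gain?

Series thermal resistances:
R_stainless steel = L/(kA) = 0.0027/(17.4×19) = 8.167×10^-6 K/W
R_extruded polystyrene = L/(kA) = 0.14/(0.0331×19) = 0.2226 K/W
R_carbon steel = L/(kA) = 0.0024/(53.4×19) = 2.365×10^-6 K/W
R_total = 0.2226 K/W
Q = ΔT / R_total = 47 / 0.2226

Q ≈ 211 W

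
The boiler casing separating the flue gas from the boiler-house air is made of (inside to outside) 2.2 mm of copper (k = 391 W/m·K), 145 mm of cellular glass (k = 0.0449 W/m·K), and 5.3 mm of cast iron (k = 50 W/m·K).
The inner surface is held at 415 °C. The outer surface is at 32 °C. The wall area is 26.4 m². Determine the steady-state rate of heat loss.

Q ≈ 3130 W

Thermal resistances in series:
R_copper = L/(kA) = 0.0022/(391×26.4) = 2.131×10^-7 K/W
R_cellular glass = L/(kA) = 0.145/(0.0449×26.4) = 0.1223 K/W
R_cast iron = L/(kA) = 0.0053/(50×26.4) = 4.015×10^-6 K/W
R_total = 0.1223 K/W
Q = ΔT / R_total = 383 / 0.1223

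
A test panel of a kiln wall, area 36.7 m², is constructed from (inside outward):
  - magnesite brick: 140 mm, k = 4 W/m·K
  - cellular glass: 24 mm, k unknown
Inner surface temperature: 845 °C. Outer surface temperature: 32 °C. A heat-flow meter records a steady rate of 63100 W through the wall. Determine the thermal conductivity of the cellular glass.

Treating each layer as a thermal resistance in series:
R_magnesite brick = L/(kA) = 0.14/(4×36.7) = 9.537×10^-4 K/W
Sum of known resistances R_other = 9.537×10^-4 K/W
Total R = ΔT/Q = 813/63100 = 0.01288 K/W
R_cellular glass = R_total − R_other = 0.01193 K/W
k = L/(R·A) = 0.024/(0.01193×36.7)

k ≈ 0.0548 W/(m·K)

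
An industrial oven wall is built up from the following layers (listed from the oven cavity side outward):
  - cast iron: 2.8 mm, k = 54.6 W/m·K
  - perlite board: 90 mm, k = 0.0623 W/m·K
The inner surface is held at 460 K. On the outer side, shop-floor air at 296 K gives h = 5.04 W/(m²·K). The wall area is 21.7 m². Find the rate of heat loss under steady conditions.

Q ≈ 2170 W

Treating each layer as a thermal resistance in series:
R_cast iron = L/(kA) = 0.0028/(54.6×21.7) = 2.363×10^-6 K/W
R_perlite board = L/(kA) = 0.09/(0.0623×21.7) = 0.06657 K/W
R_outer film = 1/(h_o·A) = 1/(5.04×21.7) = 0.009143 K/W
R_total = 0.07572 K/W
Q = ΔT / R_total = 164 / 0.07572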